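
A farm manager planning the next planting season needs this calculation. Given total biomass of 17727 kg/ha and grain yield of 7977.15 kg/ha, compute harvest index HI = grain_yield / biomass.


HI = grain_yield / biomass
   = 7977.15 / 17727
   = 0.45


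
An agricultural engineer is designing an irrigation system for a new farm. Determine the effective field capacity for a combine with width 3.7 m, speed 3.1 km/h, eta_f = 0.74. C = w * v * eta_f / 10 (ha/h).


C = w * v * eta_f / 10
  = 3.7 * 3.1 * 0.74 / 10
  = 8.49 / 10
  = 0.85 ha/h


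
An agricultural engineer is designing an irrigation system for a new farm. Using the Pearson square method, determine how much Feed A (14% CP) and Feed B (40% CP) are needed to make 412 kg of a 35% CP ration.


parts_A = CP_b - target = 40 - 35 = 5
parts_B = target - CP_a = 35 - 14 = 21
total_parts = 5 + 21 = 26
Feed A = 412 * 5 / 26 = 79.23 kg
Feed B = 412 * 21 / 26 = 332.77 kg

79.23 kg


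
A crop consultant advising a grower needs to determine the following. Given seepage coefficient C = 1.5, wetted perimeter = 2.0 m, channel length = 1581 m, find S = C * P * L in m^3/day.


S = C * P * L
  = 1.5 * 2.0 * 1581
  = 4743 m^3/day


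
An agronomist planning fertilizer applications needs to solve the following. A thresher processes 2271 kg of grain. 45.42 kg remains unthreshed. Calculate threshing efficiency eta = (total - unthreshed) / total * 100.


eta = (total - unthreshed) / total * 100
    = (2271 - 45.42) / 2271 * 100
    = 2225.58 / 2271 * 100
    = 98%


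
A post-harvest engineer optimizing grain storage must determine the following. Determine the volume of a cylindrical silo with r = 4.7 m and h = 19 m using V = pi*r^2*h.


V = pi * r^2 * h
  = pi * 4.7^2 * 19
  = pi * 22.09 * 19
  = 1318.56 m^3


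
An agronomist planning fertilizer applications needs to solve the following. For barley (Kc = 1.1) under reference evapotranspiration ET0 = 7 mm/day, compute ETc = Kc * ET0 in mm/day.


ETc = Kc * ET0
    = 1.1 * 7
    = 7.70 mm/day


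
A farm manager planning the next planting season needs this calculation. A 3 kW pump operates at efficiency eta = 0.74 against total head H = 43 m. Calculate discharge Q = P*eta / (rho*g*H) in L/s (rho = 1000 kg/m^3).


Q = (P * 1000 * eta) / (rho * g * H)
  = (3 * 1000 * 0.74) / (1000 * 9.81 * 43)
  = 2220 / 421830
  = 0.00526 m^3/s = 5.26 L/s


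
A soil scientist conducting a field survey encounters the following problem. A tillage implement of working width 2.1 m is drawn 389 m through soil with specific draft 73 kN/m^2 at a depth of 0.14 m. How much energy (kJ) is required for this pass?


E = k * d * w * L
  = 73 * 0.14 * 2.1 * 389
  = 8348.72 kJ


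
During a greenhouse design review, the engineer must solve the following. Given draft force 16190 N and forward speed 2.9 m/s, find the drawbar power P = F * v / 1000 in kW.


P = F * v / 1000
  = 16190 * 2.9 / 1000
  = 46951 / 1000
  = 46.95 kW


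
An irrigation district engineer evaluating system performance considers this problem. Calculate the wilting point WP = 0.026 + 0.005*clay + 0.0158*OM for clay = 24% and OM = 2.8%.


WP = 0.026 + 0.005*24 + 0.0158*2.8
   = 0.026 + 0.1200 + 0.0442
   = 0.1902


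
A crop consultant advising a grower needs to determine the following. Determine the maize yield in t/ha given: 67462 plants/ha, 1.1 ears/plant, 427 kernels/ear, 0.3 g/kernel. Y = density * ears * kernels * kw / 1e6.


Y = density * ears * kernels * kw
  = 67462 * 1.1 * 427 * 0.3 g/ha
  = 9506070.42 g/ha
  = 9506.07 kg/ha = 9.51 t/ha


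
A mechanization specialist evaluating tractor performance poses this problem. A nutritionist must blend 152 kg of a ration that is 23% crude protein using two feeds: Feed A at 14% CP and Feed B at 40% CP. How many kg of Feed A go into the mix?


parts_A = CP_b - target = 40 - 23 = 17
parts_B = target - CP_a = 23 - 14 = 9
total_parts = 17 + 9 = 26
Feed A = 152 * 17 / 26 = 99.38 kg
Feed B = 152 * 9 / 26 = 52.62 kg

99.38 kg


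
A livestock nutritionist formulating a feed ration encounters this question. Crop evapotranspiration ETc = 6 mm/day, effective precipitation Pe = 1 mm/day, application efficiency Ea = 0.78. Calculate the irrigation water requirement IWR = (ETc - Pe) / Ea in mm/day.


IWR = (ETc - Pe) / Ea
    = (6 - 1) / 0.78
    = 5 / 0.78
    = 6.41 mm/day


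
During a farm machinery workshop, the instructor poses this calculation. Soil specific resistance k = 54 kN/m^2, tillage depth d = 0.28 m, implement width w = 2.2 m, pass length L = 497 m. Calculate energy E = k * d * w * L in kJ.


E = k * d * w * L
  = 54 * 0.28 * 2.2 * 497
  = 16532.21 kJ


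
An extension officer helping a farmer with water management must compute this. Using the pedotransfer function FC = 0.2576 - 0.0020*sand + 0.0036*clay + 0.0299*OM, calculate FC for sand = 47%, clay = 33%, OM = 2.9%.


FC = 0.2576 - 0.0020*47 + 0.0036*33 + 0.0299*2.9
   = 0.2576 - 0.0940 + 0.1188 + 0.0867
   = 0.3691


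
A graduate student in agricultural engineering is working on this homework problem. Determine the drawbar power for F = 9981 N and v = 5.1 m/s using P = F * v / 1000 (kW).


P = F * v / 1000
  = 9981 * 5.1 / 1000
  = 50903.10 / 1000
  = 50.90 kW


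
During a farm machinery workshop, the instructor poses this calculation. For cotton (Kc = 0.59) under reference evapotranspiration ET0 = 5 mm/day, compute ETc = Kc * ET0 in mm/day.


ETc = Kc * ET0
    = 0.59 * 5
    = 2.95 mm/day


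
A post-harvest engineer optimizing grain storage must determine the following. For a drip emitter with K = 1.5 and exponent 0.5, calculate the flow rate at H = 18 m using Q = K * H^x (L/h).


Q = K * H^x
  = 1.5 * 18^0.5
  = 1.5 * 4.2426
  = 6.36 L/h


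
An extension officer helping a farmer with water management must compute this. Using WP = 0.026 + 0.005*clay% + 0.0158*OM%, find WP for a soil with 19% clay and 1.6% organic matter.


WP = 0.026 + 0.005*19 + 0.0158*1.6
   = 0.026 + 0.0950 + 0.0253
   = 0.1463


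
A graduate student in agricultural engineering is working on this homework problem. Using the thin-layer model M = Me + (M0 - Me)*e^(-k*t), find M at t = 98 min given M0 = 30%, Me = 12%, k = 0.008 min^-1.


M = Me + (M0 - Me) * e^(-k*t)
  = 12 + (30 - 12) * e^(-0.008*98)
  = 12 + 18 * e^(-0.784)
  = 12 + 18 * 0.45658
  = 12 + 8.2184
  = 20.22%


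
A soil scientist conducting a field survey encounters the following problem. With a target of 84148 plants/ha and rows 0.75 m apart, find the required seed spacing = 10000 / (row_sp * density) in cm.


spacing = 10000 / (row_sp * density)
        = 10000 / (0.75 * 84148)
        = 10000 / 63111
        = 0.15845 m = 15.85 cm


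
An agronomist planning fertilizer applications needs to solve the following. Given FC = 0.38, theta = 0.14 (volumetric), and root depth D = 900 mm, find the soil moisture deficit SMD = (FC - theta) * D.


SMD = (FC - theta) * D
    = (0.38 - 0.14) * 900
    = 0.240 * 900
    = 216 mm


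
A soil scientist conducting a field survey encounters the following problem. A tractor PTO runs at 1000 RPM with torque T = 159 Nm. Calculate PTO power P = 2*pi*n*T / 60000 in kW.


P = 2*pi*n*T / 60000
  = 2*pi * 1000 * 159 / 60000
  = 999026.46 / 60000
  = 16.65 kW


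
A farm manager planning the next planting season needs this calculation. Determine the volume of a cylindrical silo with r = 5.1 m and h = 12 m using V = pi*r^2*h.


V = pi * r^2 * h
  = pi * 5.1^2 * 12
  = pi * 26.01 * 12
  = 980.55 m^3


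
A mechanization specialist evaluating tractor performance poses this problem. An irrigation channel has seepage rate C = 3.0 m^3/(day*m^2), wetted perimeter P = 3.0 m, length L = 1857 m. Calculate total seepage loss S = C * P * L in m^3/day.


S = C * P * L
  = 3.0 * 3.0 * 1857
  = 16713 m^3/day


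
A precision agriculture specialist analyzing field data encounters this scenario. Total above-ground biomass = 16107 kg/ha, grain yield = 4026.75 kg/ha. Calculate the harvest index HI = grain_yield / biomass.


HI = grain_yield / biomass
   = 4026.75 / 16107
   = 0.25


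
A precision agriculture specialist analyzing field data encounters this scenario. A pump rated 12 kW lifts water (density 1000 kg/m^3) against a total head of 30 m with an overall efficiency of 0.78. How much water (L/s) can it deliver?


Q = (P * 1000 * eta) / (rho * g * H)
  = (12 * 1000 * 0.78) / (1000 * 9.81 * 30)
  = 9360 / 294300
  = 0.03180 m^3/s = 31.80 L/s


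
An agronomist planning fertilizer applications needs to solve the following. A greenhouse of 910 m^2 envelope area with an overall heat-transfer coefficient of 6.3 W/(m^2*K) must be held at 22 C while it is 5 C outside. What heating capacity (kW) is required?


dT = 22 - (5) = 17 K
Q = U * A * dT
  = 6.3 * 910 * 17
  = 97461 W = 97.46 kW


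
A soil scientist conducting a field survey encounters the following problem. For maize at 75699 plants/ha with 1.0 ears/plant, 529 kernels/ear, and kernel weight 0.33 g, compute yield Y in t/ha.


Y = density * ears * kernels * kw
  = 75699 * 1.0 * 529 * 0.33 g/ha
  = 13214774.43 g/ha
  = 13214.77 kg/ha = 13.21 t/ha


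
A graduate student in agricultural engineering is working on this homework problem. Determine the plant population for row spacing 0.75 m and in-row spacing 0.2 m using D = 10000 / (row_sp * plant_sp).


D = 10000 / (row_sp * plant_sp)
  = 10000 / (0.75 * 0.2)
  = 10000 / 0.1500
  = 66666.67 plants/ha


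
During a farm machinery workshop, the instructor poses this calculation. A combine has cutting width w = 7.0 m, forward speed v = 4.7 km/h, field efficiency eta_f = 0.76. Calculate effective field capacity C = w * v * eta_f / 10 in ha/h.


C = w * v * eta_f / 10
  = 7.0 * 4.7 * 0.76 / 10
  = 25.00 / 10
  = 2.50 ha/h


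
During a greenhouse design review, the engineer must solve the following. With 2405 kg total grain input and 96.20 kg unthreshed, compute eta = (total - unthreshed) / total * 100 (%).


eta = (total - unthreshed) / total * 100
    = (2405 - 96.20) / 2405 * 100
    = 2308.80 / 2405 * 100
    = 96%


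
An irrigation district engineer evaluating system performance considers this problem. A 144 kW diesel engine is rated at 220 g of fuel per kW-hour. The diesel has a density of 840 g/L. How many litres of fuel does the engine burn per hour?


FC = P * BSFC / rho_fuel
   = 144 * 220 / 840
   = 31680 / 840
   = 37.71 L/h


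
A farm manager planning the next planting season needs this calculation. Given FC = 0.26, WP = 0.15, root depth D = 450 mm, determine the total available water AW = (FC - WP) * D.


AW = (FC - WP) * D
   = (0.26 - 0.15) * 450
   = 0.11 * 450
   = 49.50 mm


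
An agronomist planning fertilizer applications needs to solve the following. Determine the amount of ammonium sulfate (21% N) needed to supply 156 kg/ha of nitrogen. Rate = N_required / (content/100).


Rate = N_required / (N_content / 100)
     = 156 / (21 / 100)
     = 156 / 0.21
     = 742.86 kg/ha


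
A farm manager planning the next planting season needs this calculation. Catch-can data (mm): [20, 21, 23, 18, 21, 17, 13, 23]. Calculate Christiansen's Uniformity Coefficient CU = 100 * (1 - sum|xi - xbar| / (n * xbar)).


xbar = 156 / 8 = 19.500
sum|xi - xbar| = 21
CU = 100 * (1 - 21 / (8 * 19.500))
   = 100 * (1 - 0.1346)
   = 86.54%


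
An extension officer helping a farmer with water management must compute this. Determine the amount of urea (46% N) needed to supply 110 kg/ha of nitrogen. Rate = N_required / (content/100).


Rate = N_required / (N_content / 100)
     = 110 / (46 / 100)
     = 110 / 0.46
     = 239.13 kg/ha


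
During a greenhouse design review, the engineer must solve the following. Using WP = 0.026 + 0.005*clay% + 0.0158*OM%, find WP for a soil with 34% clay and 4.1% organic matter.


WP = 0.026 + 0.005*34 + 0.0158*4.1
   = 0.026 + 0.1700 + 0.0648
   = 0.2608


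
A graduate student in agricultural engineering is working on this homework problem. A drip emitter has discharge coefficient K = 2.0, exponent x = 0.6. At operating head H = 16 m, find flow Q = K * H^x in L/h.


Q = K * H^x
  = 2.0 * 16^0.6
  = 2.0 * 5.2780
  = 10.56 L/h


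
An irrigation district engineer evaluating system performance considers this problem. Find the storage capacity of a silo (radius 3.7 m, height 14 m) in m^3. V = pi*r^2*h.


V = pi * r^2 * h
  = pi * 3.7^2 * 14
  = pi * 13.69 * 14
  = 602.12 m^3


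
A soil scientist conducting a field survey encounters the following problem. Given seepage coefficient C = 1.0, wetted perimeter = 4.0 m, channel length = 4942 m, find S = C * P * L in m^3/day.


S = C * P * L
  = 1.0 * 4.0 * 4942
  = 19768 m^3/day


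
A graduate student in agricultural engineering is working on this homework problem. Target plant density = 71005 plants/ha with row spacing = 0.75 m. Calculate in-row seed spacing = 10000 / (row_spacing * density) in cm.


spacing = 10000 / (row_sp * density)
        = 10000 / (0.75 * 71005)
        = 10000 / 53253.75
        = 0.18778 m = 18.78 cm


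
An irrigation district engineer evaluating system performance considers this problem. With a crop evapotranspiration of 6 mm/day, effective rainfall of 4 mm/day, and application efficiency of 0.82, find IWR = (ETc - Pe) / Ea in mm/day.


IWR = (ETc - Pe) / Ea
    = (6 - 4) / 0.82
    = 2 / 0.82
    = 2.44 mm/day


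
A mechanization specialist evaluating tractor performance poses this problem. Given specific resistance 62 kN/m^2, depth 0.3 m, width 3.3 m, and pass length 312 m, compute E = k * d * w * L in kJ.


E = k * d * w * L
  = 62 * 0.3 * 3.3 * 312
  = 19150.56 kJ


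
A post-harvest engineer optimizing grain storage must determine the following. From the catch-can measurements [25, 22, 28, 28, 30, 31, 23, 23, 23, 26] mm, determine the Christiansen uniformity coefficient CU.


xbar = 259 / 10 = 25.900
sum|xi - xbar| = 27
CU = 100 * (1 - 27 / (10 * 25.900))
   = 100 * (1 - 0.1042)
   = 89.58%


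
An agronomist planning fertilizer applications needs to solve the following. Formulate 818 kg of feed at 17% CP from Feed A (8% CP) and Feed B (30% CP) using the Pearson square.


parts_A = CP_b - target = 30 - 17 = 13
parts_B = target - CP_a = 17 - 8 = 9
total_parts = 13 + 9 = 22
Feed A = 818 * 13 / 22 = 483.36 kg
Feed B = 818 * 9 / 22 = 334.64 kg

483.36 kg


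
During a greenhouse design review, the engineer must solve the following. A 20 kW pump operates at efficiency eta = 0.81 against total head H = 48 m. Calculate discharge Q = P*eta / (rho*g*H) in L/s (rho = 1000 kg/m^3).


Q = (P * 1000 * eta) / (rho * g * H)
  = (20 * 1000 * 0.81) / (1000 * 9.81 * 48)
  = 16200 / 470880
  = 0.03440 m^3/s = 34.40 L/s


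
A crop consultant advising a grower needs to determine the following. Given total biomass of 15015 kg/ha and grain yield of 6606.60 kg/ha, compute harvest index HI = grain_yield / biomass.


HI = grain_yield / biomass
   = 6606.60 / 15015
   = 0.44


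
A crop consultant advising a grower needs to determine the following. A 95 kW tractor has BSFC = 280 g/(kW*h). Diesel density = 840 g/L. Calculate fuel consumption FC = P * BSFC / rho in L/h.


FC = P * BSFC / rho_fuel
   = 95 * 280 / 840
   = 26600 / 840
   = 31.67 L/h


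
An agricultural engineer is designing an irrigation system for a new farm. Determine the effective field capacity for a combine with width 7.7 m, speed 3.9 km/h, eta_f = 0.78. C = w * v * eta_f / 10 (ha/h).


C = w * v * eta_f / 10
  = 7.7 * 3.9 * 0.78 / 10
  = 23.42 / 10
  = 2.34 ha/h


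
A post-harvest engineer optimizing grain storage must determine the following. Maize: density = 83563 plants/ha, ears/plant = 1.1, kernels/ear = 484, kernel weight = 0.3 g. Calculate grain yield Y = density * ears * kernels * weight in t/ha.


Y = density * ears * kernels * kw
  = 83563 * 1.1 * 484 * 0.3 g/ha
  = 13346682.36 g/ha
  = 13346.68 kg/ha = 13.35 t/ha


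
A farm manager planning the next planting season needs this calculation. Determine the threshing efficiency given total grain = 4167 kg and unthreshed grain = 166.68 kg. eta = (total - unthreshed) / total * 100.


eta = (total - unthreshed) / total * 100
    = (4167 - 166.68) / 4167 * 100
    = 4000.32 / 4167 * 100
    = 96%


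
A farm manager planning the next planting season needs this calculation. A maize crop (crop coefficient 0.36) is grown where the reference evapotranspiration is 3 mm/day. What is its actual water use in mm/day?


ETc = Kc * ET0
    = 0.36 * 3
    = 1.08 mm/day


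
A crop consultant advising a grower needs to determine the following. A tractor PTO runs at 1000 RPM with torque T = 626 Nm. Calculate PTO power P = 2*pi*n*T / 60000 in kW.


P = 2*pi*n*T / 60000
  = 2*pi * 1000 * 626 / 60000
  = 3933274.00 / 60000
  = 65.55 kW


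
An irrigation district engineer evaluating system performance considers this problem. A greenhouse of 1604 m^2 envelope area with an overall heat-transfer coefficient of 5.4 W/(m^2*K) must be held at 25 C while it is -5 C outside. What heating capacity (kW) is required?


dT = 25 - (-5) = 30 K
Q = U * A * dT
  = 5.4 * 1604 * 30
  = 259848 W = 259.85 kW


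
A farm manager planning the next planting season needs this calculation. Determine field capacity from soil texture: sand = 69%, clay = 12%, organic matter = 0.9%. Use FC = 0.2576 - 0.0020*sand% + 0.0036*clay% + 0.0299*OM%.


FC = 0.2576 - 0.0020*69 + 0.0036*12 + 0.0299*0.9
   = 0.2576 - 0.1380 + 0.0432 + 0.0269
   = 0.1897


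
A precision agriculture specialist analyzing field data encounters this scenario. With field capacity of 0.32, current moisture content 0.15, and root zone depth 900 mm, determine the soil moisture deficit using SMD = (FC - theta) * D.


SMD = (FC - theta) * D
    = (0.32 - 0.15) * 900
    = 0.170 * 900
    = 153 mm


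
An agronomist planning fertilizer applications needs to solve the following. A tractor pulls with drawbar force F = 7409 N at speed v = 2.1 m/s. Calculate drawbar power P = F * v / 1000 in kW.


P = F * v / 1000
  = 7409 * 2.1 / 1000
  = 15558.90 / 1000
  = 15.56 kW


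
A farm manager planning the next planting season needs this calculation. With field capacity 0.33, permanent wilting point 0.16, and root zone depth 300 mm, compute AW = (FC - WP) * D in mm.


AW = (FC - WP) * D
   = (0.33 - 0.16) * 300
   = 0.17 * 300
   = 51 mm


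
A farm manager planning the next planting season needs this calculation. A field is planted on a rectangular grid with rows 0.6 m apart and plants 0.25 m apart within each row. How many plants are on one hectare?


D = 10000 / (row_sp * plant_sp)
  = 10000 / (0.6 * 0.25)
  = 10000 / 0.1500
  = 66666.67 plants/ha


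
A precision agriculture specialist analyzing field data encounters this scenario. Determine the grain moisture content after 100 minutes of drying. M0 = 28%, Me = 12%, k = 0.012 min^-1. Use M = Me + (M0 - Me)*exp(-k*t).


M = Me + (M0 - Me) * e^(-k*t)
  = 12 + (28 - 12) * e^(-0.012*100)
  = 12 + 16 * e^(-1.200)
  = 12 + 16 * 0.30119
  = 12 + 4.8191
  = 16.82%


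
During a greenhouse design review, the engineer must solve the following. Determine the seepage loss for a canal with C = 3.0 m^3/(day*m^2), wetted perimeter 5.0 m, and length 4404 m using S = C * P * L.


S = C * P * L
  = 3.0 * 5.0 * 4404
  = 66060 m^3/day


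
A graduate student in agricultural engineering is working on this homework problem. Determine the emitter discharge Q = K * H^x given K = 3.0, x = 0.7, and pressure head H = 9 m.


Q = K * H^x
  = 3.0 * 9^0.7
  = 3.0 * 4.6555
  = 13.97 L/h


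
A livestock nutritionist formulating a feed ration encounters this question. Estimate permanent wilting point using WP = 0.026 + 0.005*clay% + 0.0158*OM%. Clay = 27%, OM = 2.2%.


WP = 0.026 + 0.005*27 + 0.0158*2.2
   = 0.026 + 0.1350 + 0.0348
   = 0.1958


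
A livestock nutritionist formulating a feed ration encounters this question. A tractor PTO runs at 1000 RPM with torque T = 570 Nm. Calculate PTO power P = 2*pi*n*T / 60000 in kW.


P = 2*pi*n*T / 60000
  = 2*pi * 1000 * 570 / 60000
  = 3581415.63 / 60000
  = 59.69 kW


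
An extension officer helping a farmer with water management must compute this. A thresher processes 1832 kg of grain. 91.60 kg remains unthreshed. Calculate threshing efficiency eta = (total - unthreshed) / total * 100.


eta = (total - unthreshed) / total * 100
    = (1832 - 91.60) / 1832 * 100
    = 1740.40 / 1832 * 100
    = 95%


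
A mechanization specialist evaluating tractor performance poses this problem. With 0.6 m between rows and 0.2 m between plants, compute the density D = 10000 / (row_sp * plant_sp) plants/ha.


D = 10000 / (row_sp * plant_sp)
  = 10000 / (0.6 * 0.2)
  = 10000 / 0.1200
  = 83333.33 plants/ha


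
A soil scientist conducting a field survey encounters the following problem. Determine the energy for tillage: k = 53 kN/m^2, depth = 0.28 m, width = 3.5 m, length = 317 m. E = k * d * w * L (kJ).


E = k * d * w * L
  = 53 * 0.28 * 3.5 * 317
  = 16464.98 kJ


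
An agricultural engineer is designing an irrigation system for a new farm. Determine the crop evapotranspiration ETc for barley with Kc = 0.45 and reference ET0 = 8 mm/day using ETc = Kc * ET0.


ETc = Kc * ET0
    = 0.45 * 8
    = 3.60 mm/day


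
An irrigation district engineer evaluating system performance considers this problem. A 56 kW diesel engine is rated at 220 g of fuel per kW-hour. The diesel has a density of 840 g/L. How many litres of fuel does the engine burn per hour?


FC = P * BSFC / rho_fuel
   = 56 * 220 / 840
   = 12320 / 840
   = 14.67 L/h


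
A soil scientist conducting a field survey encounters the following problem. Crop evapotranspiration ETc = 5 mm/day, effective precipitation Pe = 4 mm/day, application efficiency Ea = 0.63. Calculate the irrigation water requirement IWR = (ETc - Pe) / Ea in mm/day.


IWR = (ETc - Pe) / Ea
    = (5 - 4) / 0.63
    = 1 / 0.63
    = 1.59 mm/day


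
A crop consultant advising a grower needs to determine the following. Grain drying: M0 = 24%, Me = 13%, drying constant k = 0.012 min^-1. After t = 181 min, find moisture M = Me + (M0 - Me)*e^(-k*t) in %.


M = Me + (M0 - Me) * e^(-k*t)
  = 13 + (24 - 13) * e^(-0.012*181)
  = 13 + 11 * e^(-2.172)
  = 13 + 11 * 0.11395
  = 13 + 1.2534
  = 14.25%


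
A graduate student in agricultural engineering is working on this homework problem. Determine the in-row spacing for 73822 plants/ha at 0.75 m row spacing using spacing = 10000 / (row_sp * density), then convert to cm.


spacing = 10000 / (row_sp * density)
        = 10000 / (0.75 * 73822)
        = 10000 / 55366.50
        = 0.18061 m = 18.06 cm


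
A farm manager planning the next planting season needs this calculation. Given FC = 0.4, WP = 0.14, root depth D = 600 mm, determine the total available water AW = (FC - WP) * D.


AW = (FC - WP) * D
   = (0.4 - 0.14) * 600
   = 0.26 * 600
   = 156 mm


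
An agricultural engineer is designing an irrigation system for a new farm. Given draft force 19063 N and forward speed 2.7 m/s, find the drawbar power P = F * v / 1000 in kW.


P = F * v / 1000
  = 19063 * 2.7 / 1000
  = 51470.10 / 1000
  = 51.47 kW


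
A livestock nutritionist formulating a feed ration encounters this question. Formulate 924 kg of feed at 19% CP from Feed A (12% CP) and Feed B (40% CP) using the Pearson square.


parts_A = CP_b - target = 40 - 19 = 21
parts_B = target - CP_a = 19 - 12 = 7
total_parts = 21 + 7 = 28
Feed A = 924 * 21 / 28 = 693 kg
Feed B = 924 * 7 / 28 = 231 kg

693 kg


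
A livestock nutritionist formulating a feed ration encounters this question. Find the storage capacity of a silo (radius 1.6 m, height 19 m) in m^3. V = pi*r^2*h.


V = pi * r^2 * h
  = pi * 1.6^2 * 19
  = pi * 2.56 * 19
  = 152.81 m^3


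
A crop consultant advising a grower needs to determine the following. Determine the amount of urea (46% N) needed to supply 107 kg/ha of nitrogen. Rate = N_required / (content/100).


Rate = N_required / (N_content / 100)
     = 107 / (46 / 100)
     = 107 / 0.46
     = 232.61 kg/ha


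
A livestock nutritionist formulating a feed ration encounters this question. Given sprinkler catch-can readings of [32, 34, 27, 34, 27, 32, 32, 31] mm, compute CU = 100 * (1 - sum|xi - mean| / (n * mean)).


xbar = 249 / 8 = 31.125
sum|xi - xbar| = 16.750
CU = 100 * (1 - 16.750 / (8 * 31.125))
   = 100 * (1 - 0.0673)
   = 93.27%


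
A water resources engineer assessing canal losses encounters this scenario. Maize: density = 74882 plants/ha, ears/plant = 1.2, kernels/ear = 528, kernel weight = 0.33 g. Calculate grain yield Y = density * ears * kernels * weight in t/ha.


Y = density * ears * kernels * kw
  = 74882 * 1.2 * 528 * 0.33 g/ha
  = 15656927.62 g/ha
  = 15656.93 kg/ha = 15.66 t/ha


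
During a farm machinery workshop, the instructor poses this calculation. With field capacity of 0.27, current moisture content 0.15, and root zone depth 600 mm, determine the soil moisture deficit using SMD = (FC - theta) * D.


SMD = (FC - theta) * D
    = (0.27 - 0.15) * 600
    = 0.120 * 600
    = 72 mm


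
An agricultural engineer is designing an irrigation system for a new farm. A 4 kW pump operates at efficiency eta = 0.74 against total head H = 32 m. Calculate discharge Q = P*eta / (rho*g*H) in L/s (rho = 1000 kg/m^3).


Q = (P * 1000 * eta) / (rho * g * H)
  = (4 * 1000 * 0.74) / (1000 * 9.81 * 32)
  = 2960 / 313920
  = 0.00943 m^3/s = 9.43 L/s


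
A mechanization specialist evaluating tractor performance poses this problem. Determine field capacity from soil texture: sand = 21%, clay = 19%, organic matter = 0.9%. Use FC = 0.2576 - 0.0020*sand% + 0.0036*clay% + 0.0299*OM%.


FC = 0.2576 - 0.0020*21 + 0.0036*19 + 0.0299*0.9
   = 0.2576 - 0.0420 + 0.0684 + 0.0269
   = 0.3109


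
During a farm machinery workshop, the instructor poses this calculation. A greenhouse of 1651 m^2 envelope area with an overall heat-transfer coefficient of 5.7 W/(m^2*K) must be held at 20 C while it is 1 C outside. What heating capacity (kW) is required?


dT = 20 - (1) = 19 K
Q = U * A * dT
  = 5.7 * 1651 * 19
  = 178803.30 W = 178.80 kW


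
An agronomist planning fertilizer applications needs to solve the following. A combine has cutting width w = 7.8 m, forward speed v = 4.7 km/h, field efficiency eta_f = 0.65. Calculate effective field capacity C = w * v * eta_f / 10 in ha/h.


C = w * v * eta_f / 10
  = 7.8 * 4.7 * 0.65 / 10
  = 23.83 / 10
  = 2.38 ha/h


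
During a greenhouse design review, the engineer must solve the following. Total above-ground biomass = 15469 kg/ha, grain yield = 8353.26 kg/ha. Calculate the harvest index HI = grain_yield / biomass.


HI = grain_yield / biomass
   = 8353.26 / 15469
   = 0.54


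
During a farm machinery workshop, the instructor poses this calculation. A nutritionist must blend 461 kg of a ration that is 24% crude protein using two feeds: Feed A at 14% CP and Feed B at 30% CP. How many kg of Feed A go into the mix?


parts_A = CP_b - target = 30 - 24 = 6
parts_B = target - CP_a = 24 - 14 = 10
total_parts = 6 + 10 = 16
Feed A = 461 * 6 / 16 = 172.88 kg
Feed B = 461 * 10 / 16 = 288.13 kg

172.88 kg


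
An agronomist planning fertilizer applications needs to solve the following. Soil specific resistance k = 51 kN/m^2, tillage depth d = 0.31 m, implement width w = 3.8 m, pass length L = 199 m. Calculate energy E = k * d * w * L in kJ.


E = k * d * w * L
  = 51 * 0.31 * 3.8 * 199
  = 11955.52 kJ


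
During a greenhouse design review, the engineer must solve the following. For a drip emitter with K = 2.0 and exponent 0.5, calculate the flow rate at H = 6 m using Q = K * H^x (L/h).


Q = K * H^x
  = 2.0 * 6^0.5
  = 2.0 * 2.4495
  = 4.90 L/h


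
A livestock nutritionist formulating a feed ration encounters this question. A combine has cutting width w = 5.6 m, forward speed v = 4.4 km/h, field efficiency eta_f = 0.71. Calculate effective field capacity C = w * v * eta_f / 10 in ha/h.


C = w * v * eta_f / 10
  = 5.6 * 4.4 * 0.71 / 10
  = 17.49 / 10
  = 1.75 ha/h


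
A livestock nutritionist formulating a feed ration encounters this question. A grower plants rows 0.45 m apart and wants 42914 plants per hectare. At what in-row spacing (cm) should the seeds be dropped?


spacing = 10000 / (row_sp * density)
        = 10000 / (0.45 * 42914)
        = 10000 / 19311.30
        = 0.51783 m = 51.78 cm


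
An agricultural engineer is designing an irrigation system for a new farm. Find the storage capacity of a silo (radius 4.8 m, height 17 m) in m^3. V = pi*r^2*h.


V = pi * r^2 * h
  = pi * 4.8^2 * 17
  = pi * 23.04 * 17
  = 1230.50 m^3


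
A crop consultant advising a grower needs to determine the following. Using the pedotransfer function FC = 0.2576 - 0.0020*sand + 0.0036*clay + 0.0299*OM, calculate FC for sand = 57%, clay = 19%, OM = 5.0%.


FC = 0.2576 - 0.0020*57 + 0.0036*19 + 0.0299*5.0
   = 0.2576 - 0.1140 + 0.0684 + 0.1495
   = 0.3615


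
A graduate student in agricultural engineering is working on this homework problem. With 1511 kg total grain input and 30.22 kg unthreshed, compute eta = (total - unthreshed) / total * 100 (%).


eta = (total - unthreshed) / total * 100
    = (1511 - 30.22) / 1511 * 100
    = 1480.78 / 1511 * 100
    = 98%


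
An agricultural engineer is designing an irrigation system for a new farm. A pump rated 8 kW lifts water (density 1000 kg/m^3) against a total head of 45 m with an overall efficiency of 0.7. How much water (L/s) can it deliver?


Q = (P * 1000 * eta) / (rho * g * H)
  = (8 * 1000 * 0.7) / (1000 * 9.81 * 45)
  = 5600 / 441450
  = 0.01269 m^3/s = 12.69 L/s


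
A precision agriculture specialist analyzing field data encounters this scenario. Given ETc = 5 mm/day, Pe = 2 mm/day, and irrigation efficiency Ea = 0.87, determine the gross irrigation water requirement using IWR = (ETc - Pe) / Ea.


IWR = (ETc - Pe) / Ea
    = (5 - 2) / 0.87
    = 3 / 0.87
    = 3.45 mm/day


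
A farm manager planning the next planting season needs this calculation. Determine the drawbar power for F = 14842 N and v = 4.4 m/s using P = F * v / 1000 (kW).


P = F * v / 1000
  = 14842 * 4.4 / 1000
  = 65304.80 / 1000
  = 65.30 kW


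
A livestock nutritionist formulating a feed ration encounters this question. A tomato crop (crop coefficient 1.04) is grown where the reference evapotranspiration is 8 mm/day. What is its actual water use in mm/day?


ETc = Kc * ET0
    = 1.04 * 8
    = 8.32 mm/day


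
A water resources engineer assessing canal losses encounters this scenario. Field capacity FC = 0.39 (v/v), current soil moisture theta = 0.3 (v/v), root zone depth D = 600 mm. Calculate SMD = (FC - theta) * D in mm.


SMD = (FC - theta) * D
    = (0.39 - 0.3) * 600
    = 0.090 * 600
    = 54 mm


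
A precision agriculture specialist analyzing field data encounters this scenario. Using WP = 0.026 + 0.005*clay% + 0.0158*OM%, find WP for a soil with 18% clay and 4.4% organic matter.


WP = 0.026 + 0.005*18 + 0.0158*4.4
   = 0.026 + 0.0900 + 0.0695
   = 0.1855


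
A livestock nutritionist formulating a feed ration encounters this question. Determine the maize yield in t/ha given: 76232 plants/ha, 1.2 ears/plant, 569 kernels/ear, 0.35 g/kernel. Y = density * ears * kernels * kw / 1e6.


Y = density * ears * kernels * kw
  = 76232 * 1.2 * 569 * 0.35 g/ha
  = 18217923.36 g/ha
  = 18217.92 kg/ha = 18.22 t/ha


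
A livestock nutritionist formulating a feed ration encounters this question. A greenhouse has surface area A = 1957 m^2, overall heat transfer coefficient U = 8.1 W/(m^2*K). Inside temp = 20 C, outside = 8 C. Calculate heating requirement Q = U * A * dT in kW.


dT = 20 - (8) = 12 K
Q = U * A * dT
  = 8.1 * 1957 * 12
  = 190220.40 W = 190.22 kW


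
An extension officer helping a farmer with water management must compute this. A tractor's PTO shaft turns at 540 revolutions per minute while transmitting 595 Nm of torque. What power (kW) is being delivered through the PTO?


P = 2*pi*n*T / 60000
  = 2*pi * 540 * 595 / 60000
  = 2018787.44 / 60000
  = 33.65 kW


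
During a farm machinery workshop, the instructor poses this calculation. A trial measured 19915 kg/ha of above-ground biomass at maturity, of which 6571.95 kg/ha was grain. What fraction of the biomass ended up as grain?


HI = grain_yield / biomass
   = 6571.95 / 19915
   = 0.33


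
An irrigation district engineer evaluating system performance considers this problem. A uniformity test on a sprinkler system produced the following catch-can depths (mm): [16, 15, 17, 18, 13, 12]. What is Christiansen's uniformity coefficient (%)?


xbar = 91 / 6 = 15.167
sum|xi - xbar| = 11
CU = 100 * (1 - 11 / (6 * 15.167))
   = 100 * (1 - 0.1209)
   = 87.91%


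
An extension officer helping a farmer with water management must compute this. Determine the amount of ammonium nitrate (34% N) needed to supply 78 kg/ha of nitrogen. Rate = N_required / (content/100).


Rate = N_required / (N_content / 100)
     = 78 / (34 / 100)
     = 78 / 0.34
     = 229.41 kg/ha


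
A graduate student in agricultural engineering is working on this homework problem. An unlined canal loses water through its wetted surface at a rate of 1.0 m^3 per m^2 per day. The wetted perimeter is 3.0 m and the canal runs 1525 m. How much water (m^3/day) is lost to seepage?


S = C * P * L
  = 1.0 * 3.0 * 1525
  = 4575 m^3/day


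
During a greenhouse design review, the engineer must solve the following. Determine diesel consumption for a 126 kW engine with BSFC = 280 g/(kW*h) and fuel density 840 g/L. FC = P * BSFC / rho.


FC = P * BSFC / rho_fuel
   = 126 * 280 / 840
   = 35280 / 840
   = 42 L/h


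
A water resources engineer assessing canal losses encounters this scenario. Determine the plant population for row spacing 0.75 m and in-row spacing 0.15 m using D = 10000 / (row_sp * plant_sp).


D = 10000 / (row_sp * plant_sp)
  = 10000 / (0.75 * 0.15)
  = 10000 / 0.1125
  = 88888.89 plants/ha


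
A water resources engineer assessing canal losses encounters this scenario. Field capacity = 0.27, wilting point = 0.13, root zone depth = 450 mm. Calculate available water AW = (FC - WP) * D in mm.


AW = (FC - WP) * D
   = (0.27 - 0.13) * 450
   = 0.14 * 450
   = 63 mm


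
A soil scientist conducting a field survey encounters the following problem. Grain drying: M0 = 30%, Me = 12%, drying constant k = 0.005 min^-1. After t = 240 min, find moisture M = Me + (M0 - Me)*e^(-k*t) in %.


M = Me + (M0 - Me) * e^(-k*t)
  = 12 + (30 - 12) * e^(-0.005*240)
  = 12 + 18 * e^(-1.200)
  = 12 + 18 * 0.30119
  = 12 + 5.4215
  = 17.42%


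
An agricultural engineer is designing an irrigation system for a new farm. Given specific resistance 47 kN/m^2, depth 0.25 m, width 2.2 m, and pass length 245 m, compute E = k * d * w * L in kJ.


E = k * d * w * L
  = 47 * 0.25 * 2.2 * 245
  = 6333.25 kJ


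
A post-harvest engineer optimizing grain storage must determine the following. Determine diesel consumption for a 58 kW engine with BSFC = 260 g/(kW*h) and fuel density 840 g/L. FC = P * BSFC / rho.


FC = P * BSFC / rho_fuel
   = 58 * 260 / 840
   = 15080 / 840
   = 17.95 L/h


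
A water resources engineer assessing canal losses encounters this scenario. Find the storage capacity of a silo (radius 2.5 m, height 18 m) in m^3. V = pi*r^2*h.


V = pi * r^2 * h
  = pi * 2.5^2 * 18
  = pi * 6.25 * 18
  = 353.43 m^3


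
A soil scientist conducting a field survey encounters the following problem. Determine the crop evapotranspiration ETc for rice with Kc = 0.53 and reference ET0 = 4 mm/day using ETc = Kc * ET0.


ETc = Kc * ET0
    = 0.53 * 4
    = 2.12 mm/day


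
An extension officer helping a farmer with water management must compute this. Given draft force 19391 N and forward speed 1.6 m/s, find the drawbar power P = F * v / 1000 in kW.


P = F * v / 1000
  = 19391 * 1.6 / 1000
  = 31025.60 / 1000
  = 31.03 kW


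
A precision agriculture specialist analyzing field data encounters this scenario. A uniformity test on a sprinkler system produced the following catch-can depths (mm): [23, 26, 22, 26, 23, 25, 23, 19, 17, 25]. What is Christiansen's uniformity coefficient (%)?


xbar = 229 / 10 = 22.900
sum|xi - xbar| = 21.400
CU = 100 * (1 - 21.400 / (10 * 22.900))
   = 100 * (1 - 0.0934)
   = 90.66%


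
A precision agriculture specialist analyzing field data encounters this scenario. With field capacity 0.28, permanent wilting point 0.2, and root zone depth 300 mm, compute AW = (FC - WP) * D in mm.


AW = (FC - WP) * D
   = (0.28 - 0.2) * 300
   = 0.08 * 300
   = 24 mm


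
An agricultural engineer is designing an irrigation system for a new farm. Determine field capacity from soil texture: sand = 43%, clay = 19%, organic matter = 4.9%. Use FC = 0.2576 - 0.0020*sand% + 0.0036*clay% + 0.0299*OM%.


FC = 0.2576 - 0.0020*43 + 0.0036*19 + 0.0299*4.9
   = 0.2576 - 0.0860 + 0.0684 + 0.1465
   = 0.3865


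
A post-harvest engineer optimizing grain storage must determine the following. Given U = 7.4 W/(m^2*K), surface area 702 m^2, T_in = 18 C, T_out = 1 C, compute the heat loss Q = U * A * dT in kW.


dT = 18 - (1) = 17 K
Q = U * A * dT
  = 7.4 * 702 * 17
  = 88311.60 W = 88.31 kW


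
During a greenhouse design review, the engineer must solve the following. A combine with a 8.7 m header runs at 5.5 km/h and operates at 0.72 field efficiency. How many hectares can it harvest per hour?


C = w * v * eta_f / 10
  = 8.7 * 5.5 * 0.72 / 10
  = 34.45 / 10
  = 3.45 ha/h


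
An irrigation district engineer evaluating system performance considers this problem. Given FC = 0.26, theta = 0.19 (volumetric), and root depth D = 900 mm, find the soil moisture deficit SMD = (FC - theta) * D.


SMD = (FC - theta) * D
    = (0.26 - 0.19) * 900
    = 0.070 * 900
    = 63 mm


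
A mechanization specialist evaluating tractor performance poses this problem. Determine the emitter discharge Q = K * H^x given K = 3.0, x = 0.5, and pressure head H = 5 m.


Q = K * H^x
  = 3.0 * 5^0.5
  = 3.0 * 2.2361
  = 6.71 L/h


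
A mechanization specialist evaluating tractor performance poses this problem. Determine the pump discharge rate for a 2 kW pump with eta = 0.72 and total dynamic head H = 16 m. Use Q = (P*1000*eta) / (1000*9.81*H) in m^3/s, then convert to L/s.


Q = (P * 1000 * eta) / (rho * g * H)
  = (2 * 1000 * 0.72) / (1000 * 9.81 * 16)
  = 1440 / 156960
  = 0.00917 m^3/s = 9.17 L/s


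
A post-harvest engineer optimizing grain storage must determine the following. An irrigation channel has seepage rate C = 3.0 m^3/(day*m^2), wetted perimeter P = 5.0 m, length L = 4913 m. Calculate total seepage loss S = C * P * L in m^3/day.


S = C * P * L
  = 3.0 * 5.0 * 4913
  = 73695 m^3/day


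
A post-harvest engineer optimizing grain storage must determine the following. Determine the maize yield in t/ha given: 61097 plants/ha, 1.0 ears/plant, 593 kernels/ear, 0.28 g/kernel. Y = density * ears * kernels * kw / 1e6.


Y = density * ears * kernels * kw
  = 61097 * 1.0 * 593 * 0.28 g/ha
  = 10144545.88 g/ha
  = 10144.55 kg/ha = 10.14 t/ha


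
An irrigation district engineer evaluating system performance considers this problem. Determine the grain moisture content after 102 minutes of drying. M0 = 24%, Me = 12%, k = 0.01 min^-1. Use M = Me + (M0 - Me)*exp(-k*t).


M = Me + (M0 - Me) * e^(-k*t)
  = 12 + (24 - 12) * e^(-0.01*102)
  = 12 + 12 * e^(-1.020)
  = 12 + 12 * 0.36059
  = 12 + 4.3271
  = 16.33%


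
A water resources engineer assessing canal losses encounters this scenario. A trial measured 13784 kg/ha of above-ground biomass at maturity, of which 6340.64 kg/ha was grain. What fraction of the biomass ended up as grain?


HI = grain_yield / biomass
   = 6340.64 / 13784
   = 0.46
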